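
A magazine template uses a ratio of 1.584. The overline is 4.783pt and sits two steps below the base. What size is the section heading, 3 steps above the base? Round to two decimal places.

4.783 × 1.584⁵ = 4.783 × 9.97185 ≈ 47.695

47.70pt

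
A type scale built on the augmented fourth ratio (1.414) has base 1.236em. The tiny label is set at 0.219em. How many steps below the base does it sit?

5

1.414ⁿ = 1.236 / 0.219 = 5.6438
n = ln(5.6438) / ln(1.414) = 1.7306 / 0.3464 ≈ 5.00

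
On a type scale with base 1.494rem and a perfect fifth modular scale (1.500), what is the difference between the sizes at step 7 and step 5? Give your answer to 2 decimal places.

Step 5: 1.494 × 1.500⁵ = 11.3451rem
Step 7: 1.494 × 1.500⁷ = 25.5264rem
Difference: 25.5264 − 11.3451 = 14.1813rem

14.18rem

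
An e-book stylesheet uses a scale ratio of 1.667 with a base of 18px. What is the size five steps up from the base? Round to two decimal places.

Every step multiplies by the scale ratio.
18.0 × 1.667⁵ = 18.0 × 12.87295 ≈ 231.71

231.71px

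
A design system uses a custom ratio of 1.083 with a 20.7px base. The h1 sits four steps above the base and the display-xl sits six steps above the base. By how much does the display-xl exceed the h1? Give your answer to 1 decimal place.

4.9px

Step 4: 20.7 × 1.083⁴ = 28.476px
Step 6: 20.7 × 1.083⁶ = 33.400px
Difference: 33.400 − 28.476 = 4.924px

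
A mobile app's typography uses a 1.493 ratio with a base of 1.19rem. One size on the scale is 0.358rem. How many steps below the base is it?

3

1.493ⁿ = 1.19 / 0.358 = 3.3240
n = ln(3.3240) / ln(1.493) = 1.2012 / 0.4008 ≈ 3.00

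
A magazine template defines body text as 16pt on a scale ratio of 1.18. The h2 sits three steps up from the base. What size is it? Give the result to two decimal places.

16.0 × 1.18³ = 16.0 × 1.64303 ≈ 26.29

26.29pt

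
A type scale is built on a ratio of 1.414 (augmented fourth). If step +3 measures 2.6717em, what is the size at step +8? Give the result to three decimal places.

15.102em

The gap is 8 − (3) = 5 steps, so the factor is 1.414^5.
2.6717 × 1.414⁵ = 2.6717 × 5.65258 ≈ 15.102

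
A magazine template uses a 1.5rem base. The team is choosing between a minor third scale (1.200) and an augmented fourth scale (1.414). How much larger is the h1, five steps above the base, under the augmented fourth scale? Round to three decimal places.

4.746rem

Minor third: 1.5 × 1.200⁵ = 3.73248rem
Augmented fourth: 1.5 × 1.414⁵ = 8.47888rem
Difference: 8.47888 − 3.73248 = 4.74640rem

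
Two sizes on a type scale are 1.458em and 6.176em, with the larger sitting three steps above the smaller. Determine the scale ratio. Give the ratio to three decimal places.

The ratio satisfies 1.458 × r³ = 6.176, so r = (6.176 / 1.458)^(1/3).
r = 4.2359^(1/3) ≈ 1.6180

1.618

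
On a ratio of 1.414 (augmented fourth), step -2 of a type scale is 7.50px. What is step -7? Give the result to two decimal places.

1.33px

The gap is -7 − (-2) = -5 steps, so the factor is 1.414^-5.
7.50 ÷ 1.414⁵ = 7.50 ÷ 5.65258 ≈ 1.327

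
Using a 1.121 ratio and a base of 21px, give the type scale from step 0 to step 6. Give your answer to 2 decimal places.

21.00px, 23.54px, 26.39px, 29.58px, 33.16px, 37.17px, 41.67px

Step 0: 21px
Step 1: 21.0 × 1.121 = 23.54
Step 2: 21.0 × 1.121² = 26.39
Step 3: 21.0 × 1.121³ = 29.58
Step 4: 21.0 × 1.121⁴ = 33.16
Step 5: 21.0 × 1.121⁵ = 37.17
Step 6: 21.0 × 1.121⁶ = 41.67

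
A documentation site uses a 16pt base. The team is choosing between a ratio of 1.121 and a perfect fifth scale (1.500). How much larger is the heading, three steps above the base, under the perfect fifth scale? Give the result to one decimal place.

At 1.121: 16.0 × 1.121³ = 22.539pt
Perfect fifth: 16.0 × 1.500³ = 54.000pt
Difference: 54.000 − 22.539 = 31.461pt

31.5pt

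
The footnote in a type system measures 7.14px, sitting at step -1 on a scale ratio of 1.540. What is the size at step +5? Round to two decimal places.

7.14 × 1.540⁶ = 7.14 × 13.33903 ≈ 95.241

95.24px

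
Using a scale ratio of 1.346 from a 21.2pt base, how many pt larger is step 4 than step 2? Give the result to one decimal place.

Step 2: 21.2 × 1.346² = 38.408pt
Step 4: 21.2 × 1.346⁴ = 69.585pt
Difference: 69.585 − 38.408 = 31.177pt

31.2pt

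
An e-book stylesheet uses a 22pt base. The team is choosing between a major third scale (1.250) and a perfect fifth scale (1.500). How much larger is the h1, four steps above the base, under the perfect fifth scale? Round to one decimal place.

57.7pt

Major third: 22.0 × 1.250⁴ = 53.711pt
Perfect fifth: 22.0 × 1.500⁴ = 111.375pt
Difference: 111.375 − 53.711 = 57.664pt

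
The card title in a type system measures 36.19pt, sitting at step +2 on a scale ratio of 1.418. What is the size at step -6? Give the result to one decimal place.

2.2pt

Moving from step +2 to step -6 is 8 steps down, so divide by r⁸.
36.19 ÷ 1.418⁸ = 36.19 ÷ 16.34594 ≈ 2.214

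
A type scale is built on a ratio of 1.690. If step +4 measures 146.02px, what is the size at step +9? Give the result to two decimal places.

The gap is 9 − (4) = 5 steps, so the factor is 1.690^5.
146.02 × 1.690⁵ = 146.02 × 13.78585 ≈ 2013.010

2013.01px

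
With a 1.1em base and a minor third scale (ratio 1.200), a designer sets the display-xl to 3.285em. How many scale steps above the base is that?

1.200ⁿ = 3.285 / 1.1 = 2.9864
n = ln(2.9864) / ln(1.200) = 1.0941 / 0.1823 ≈ 6.00

6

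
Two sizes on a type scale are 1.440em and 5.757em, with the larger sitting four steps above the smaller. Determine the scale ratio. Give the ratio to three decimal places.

1.414

The ratio satisfies 1.440 × r⁴ = 5.757, so r = (5.757 / 1.440)^(1/4).
r = 3.9979^(1/4) ≈ 1.4140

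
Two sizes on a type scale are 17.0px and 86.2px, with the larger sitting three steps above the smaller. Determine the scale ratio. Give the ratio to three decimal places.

The ratio satisfies 17.0 × r³ = 86.2, so r = (86.2 / 17.0)^(1/3).
r = 5.0706^(1/3) ≈ 1.7180

1.718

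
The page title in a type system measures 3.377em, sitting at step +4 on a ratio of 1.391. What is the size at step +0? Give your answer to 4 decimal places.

Moving from step +4 to step +0 is 4 steps down, so divide by r⁴.
3.377 ÷ 1.391⁴ = 3.377 ÷ 3.74376 ≈ 0.9020

0.9020em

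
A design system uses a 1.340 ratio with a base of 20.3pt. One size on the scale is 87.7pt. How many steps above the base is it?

1.340ⁿ = 87.7 / 20.3 = 4.3202
n = ln(4.3202) / ln(1.340) = 1.4633 / 0.2927 ≈ 5.00

5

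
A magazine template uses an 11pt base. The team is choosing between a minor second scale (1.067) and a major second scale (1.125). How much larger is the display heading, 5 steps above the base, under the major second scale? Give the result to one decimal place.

4.6pt

Minor second: 11.0 × 1.067⁵ = 15.213pt
Major second: 11.0 × 1.125⁵ = 19.822pt
Difference: 19.822 − 15.213 = 4.609pt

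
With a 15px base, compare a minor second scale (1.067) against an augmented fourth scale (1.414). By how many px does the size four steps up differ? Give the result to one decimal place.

Minor second: 15.0 × 1.067⁴ = 19.442px
Augmented fourth: 15.0 × 1.414⁴ = 59.964px
Difference: 59.964 − 19.442 = 40.522px

40.5px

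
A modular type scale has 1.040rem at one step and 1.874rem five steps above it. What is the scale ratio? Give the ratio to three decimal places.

1.125

The ratio satisfies 1.040 × r⁵ = 1.874, so r = (1.874 / 1.040)^(1/5).
r = 1.8019^(1/5) ≈ 1.1250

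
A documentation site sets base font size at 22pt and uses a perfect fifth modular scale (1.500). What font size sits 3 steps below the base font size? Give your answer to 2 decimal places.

6.52pt

Every step multiplies by the scale ratio.
22.0 ÷ 1.500³ = 22.0 ÷ 3.37500 ≈ 6.52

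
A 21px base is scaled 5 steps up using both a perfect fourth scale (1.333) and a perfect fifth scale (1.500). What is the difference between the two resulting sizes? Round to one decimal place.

71.1px

Perfect fourth: 21.0 × 1.333⁵ = 88.383px
Perfect fifth: 21.0 × 1.500⁵ = 159.469px
Difference: 159.469 − 88.383 = 71.086px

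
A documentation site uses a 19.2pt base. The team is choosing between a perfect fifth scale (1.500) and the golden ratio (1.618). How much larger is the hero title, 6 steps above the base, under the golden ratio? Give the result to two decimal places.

Perfect fifth: 19.2 × 1.500⁶ = 218.7000pt
Golden ratio: 19.2 × 1.618⁶ = 344.4866pt
Difference: 344.4866 − 218.7000 = 125.7866pt

125.79pt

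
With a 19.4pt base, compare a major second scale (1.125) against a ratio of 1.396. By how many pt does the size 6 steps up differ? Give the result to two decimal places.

Major second: 19.4 × 1.125⁶ = 39.3294pt
At 1.396: 19.4 × 1.396⁶ = 143.5867pt
Difference: 143.5867 − 39.3294 = 104.2573pt

104.26pt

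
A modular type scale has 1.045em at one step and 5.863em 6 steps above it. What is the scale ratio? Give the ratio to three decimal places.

r⁶ = 5.863 / 1.045, so r = (5.863/1.045)^(1/6).
r = 5.6105^(1/6) ≈ 1.3330

1.333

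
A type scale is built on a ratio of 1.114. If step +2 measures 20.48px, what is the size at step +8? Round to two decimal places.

Moving from step +2 to step +8 is 6 steps up, so multiply by r⁶.
20.48 × 1.114⁶ = 20.48 × 1.91122 ≈ 39.142

39.14px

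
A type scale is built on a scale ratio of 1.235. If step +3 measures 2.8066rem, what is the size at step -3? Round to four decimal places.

Moving from step +3 to step -3 is 6 steps down, so divide by r⁶.
2.8066 ÷ 1.235⁶ = 2.8066 ÷ 3.54815 ≈ 0.7910

0.7910rem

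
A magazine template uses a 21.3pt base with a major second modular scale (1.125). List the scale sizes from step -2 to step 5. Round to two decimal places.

16.83pt, 18.93pt, 21.30pt, 23.96pt, 26.96pt, 30.33pt, 34.12pt, 38.38pt

Step -2: 21.3 ÷ 1.125² = 16.83
Step -1: 21.3 ÷ 1.125 = 18.93
Step 0: 21.3pt
Step 1: 21.3 × 1.125 = 23.96
Step 2: 21.3 × 1.125² = 26.96
Step 3: 21.3 × 1.125³ = 30.33
Step 4: 21.3 × 1.125⁴ = 34.12
Step 5: 21.3 × 1.125⁵ = 38.38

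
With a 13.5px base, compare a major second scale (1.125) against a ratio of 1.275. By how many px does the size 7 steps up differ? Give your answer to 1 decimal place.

43.2px

Major second: 13.5 × 1.125⁷ = 30.789px
At 1.275: 13.5 × 1.275⁷ = 73.944px
Difference: 73.944 − 30.789 = 43.155px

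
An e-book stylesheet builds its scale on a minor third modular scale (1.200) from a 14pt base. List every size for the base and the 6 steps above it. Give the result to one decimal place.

Step 0: 14pt
Step 1: 14.0 × 1.200 = 16.8
Step 2: 14.0 × 1.200² = 20.2
Step 3: 14.0 × 1.200³ = 24.2
Step 4: 14.0 × 1.200⁴ = 29.0
Step 5: 14.0 × 1.200⁵ = 34.8
Step 6: 14.0 × 1.200⁶ = 41.8

14.0pt, 16.8pt, 20.2pt, 24.2pt, 29.0pt, 34.8pt, 41.8pt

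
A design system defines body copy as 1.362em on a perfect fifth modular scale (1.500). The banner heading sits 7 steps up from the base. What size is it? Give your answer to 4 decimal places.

A modular type scale is a geometric sequence: sizeₙ = base × rⁿ.
1.362 × 1.500⁷ = 1.362 × 17.08594 ≈ 23.2710

23.2710em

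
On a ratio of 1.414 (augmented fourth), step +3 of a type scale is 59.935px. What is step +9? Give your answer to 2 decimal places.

59.935 × 1.414⁶ = 59.935 × 7.99275 ≈ 479.046

479.05px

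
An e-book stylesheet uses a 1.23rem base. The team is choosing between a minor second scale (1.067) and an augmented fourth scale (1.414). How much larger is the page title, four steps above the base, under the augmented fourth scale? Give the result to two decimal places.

Minor second: 1.23 × 1.067⁴ = 1.5943rem
Augmented fourth: 1.23 × 1.414⁴ = 4.9170rem
Difference: 4.9170 − 1.5943 = 3.3227rem

3.32rem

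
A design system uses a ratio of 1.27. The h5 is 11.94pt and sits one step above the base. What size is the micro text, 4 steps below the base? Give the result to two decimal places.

11.94 ÷ 1.27⁵ = 11.94 ÷ 3.30384 ≈ 3.614

3.61pt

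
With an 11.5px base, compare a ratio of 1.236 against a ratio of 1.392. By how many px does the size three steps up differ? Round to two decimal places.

At 1.236: 11.5 × 1.236³ = 21.7147px
At 1.392: 11.5 × 1.392³ = 31.0181px
Difference: 31.0181 − 21.7147 = 9.3034px

9.30px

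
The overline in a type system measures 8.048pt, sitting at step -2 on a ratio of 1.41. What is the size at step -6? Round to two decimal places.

8.048 ÷ 1.41⁴ = 8.048 ÷ 3.95254 ≈ 2.036

2.04pt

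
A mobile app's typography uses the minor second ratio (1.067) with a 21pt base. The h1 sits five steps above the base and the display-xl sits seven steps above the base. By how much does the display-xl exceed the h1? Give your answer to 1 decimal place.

Step 5: 21.0 × 1.067⁵ = 29.043pt
Step 7: 21.0 × 1.067⁷ = 33.065pt
Difference: 33.065 − 29.043 = 4.022pt

4.0pt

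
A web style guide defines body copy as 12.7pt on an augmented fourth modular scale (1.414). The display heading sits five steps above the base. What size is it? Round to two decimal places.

12.7 × 1.414⁵ = 12.7 × 5.65258 ≈ 71.79

71.79pt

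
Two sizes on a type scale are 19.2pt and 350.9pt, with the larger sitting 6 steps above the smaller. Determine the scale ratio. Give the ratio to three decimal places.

r⁶ = 350.9 / 19.2, so r = (350.9/19.2)^(1/6).
r = 18.2760^(1/6) ≈ 1.6230

1.623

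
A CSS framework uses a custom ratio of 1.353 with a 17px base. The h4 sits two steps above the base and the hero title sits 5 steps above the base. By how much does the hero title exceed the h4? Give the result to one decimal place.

Step 2: 17.0 × 1.353² = 31.120px
Step 5: 17.0 × 1.353⁵ = 77.079px
Difference: 77.079 − 31.120 = 45.959px

46.0px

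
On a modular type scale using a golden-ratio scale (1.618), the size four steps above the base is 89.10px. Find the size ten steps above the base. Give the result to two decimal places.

89.10 × 1.618⁶ = 89.10 × 17.94201 ≈ 1598.633

1598.63px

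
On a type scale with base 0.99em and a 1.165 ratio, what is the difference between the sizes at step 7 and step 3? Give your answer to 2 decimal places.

1.32em

Step 3: 0.99 × 1.165³ = 1.5654em
Step 7: 0.99 × 1.165⁷ = 2.8835em
Difference: 2.8835 − 1.5654 = 1.3181em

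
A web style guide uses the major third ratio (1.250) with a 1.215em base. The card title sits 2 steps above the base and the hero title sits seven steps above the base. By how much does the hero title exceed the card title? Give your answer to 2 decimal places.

Step 2: 1.215 × 1.250² = 1.8984em
Step 7: 1.215 × 1.250⁷ = 5.7936em
Difference: 5.7936 − 1.8984 = 3.8952em

3.90em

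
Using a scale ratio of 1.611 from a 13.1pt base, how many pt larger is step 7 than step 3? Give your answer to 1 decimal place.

Step 3: 13.1 × 1.611³ = 54.772pt
Step 7: 13.1 × 1.611⁷ = 368.927pt
Difference: 368.927 − 54.772 = 314.155pt

314.2pt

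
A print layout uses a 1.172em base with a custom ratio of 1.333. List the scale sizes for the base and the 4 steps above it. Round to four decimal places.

1.1720em, 1.5623em, 2.0825em, 2.7760em, 3.7004em

Step 0: 1.172em
Step 1: 1.172 × 1.333 = 1.5623
Step 2: 1.172 × 1.333² = 2.0825
Step 3: 1.172 × 1.333³ = 2.7760
Step 4: 1.172 × 1.333⁴ = 3.7004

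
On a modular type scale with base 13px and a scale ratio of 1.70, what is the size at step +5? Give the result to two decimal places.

184.58px

A modular type scale is a geometric sequence: sizeₙ = base × rⁿ.
13.0 × 1.70⁵ = 13.0 × 14.19857 ≈ 184.58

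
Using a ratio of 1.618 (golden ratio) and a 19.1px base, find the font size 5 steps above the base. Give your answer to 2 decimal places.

211.80px

Every step multiplies by the scale ratio.
19.1 × 1.618⁵ = 19.1 × 11.08901 ≈ 211.80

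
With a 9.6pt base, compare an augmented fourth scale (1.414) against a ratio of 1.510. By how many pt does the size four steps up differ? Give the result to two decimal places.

11.53pt

Augmented fourth: 9.6 × 1.414⁴ = 38.3768pt
At 1.510: 9.6 × 1.510⁴ = 49.9090pt
Difference: 49.9090 − 38.3768 = 11.5322pt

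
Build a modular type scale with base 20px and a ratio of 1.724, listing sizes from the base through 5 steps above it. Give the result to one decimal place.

Step 0: 20px
Step 1: 20.0 × 1.724 = 34.5
Step 2: 20.0 × 1.724² = 59.4
Step 3: 20.0 × 1.724³ = 102.5
Step 4: 20.0 × 1.724⁴ = 176.7
Step 5: 20.0 × 1.724⁵ = 304.6

20.0px, 34.5px, 59.4px, 102.5px, 176.7px, 304.6px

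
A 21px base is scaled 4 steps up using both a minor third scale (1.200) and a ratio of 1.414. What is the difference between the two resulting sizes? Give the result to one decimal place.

40.4px

Minor third: 21.0 × 1.200⁴ = 43.546px
At 1.414: 21.0 × 1.414⁴ = 83.949px
Difference: 83.949 − 43.546 = 40.403px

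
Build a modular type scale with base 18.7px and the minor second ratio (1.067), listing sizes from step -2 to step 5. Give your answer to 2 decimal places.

16.43px, 17.53px, 18.70px, 19.95px, 21.29px, 22.72px, 24.24px, 25.86px

Step -2: 18.7 ÷ 1.067² = 16.43
Step -1: 18.7 ÷ 1.067 = 17.53
Step 0: 18.7px
Step 1: 18.7 × 1.067 = 19.95
Step 2: 18.7 × 1.067² = 21.29
Step 3: 18.7 × 1.067³ = 22.72
Step 4: 18.7 × 1.067⁴ = 24.24
Step 5: 18.7 × 1.067⁵ = 25.86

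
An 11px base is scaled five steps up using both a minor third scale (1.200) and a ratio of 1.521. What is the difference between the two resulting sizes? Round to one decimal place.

62.2px

Minor third: 11.0 × 1.200⁵ = 27.372px
At 1.521: 11.0 × 1.521⁵ = 89.544px
Difference: 89.544 − 27.372 = 62.172px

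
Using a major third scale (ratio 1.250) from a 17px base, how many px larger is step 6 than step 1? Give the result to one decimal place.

43.6px

Step 1: 17.0 × 1.250 = 21.250px
Step 6: 17.0 × 1.250⁶ = 64.850px
Difference: 64.850 − 21.250 = 43.600px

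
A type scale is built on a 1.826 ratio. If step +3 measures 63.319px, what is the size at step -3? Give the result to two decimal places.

1.71px

63.319 ÷ 1.826⁶ = 63.319 ÷ 37.06847 ≈ 1.708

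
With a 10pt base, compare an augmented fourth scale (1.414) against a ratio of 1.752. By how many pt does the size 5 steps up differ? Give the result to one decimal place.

108.5pt

Augmented fourth: 10.0 × 1.414⁵ = 56.526pt
At 1.752: 10.0 × 1.752⁵ = 165.071pt
Difference: 165.071 − 56.526 = 108.545pt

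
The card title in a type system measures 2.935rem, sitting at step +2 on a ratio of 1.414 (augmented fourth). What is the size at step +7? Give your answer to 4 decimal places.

16.5903rem

2.935 × 1.414⁵ = 2.935 × 5.65258 ≈ 16.5903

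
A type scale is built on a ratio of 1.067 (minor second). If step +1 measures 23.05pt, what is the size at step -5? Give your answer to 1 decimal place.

15.6pt

The gap is -5 − (1) = -6 steps, so the factor is 1.067^-6.
23.05 ÷ 1.067⁶ = 23.05 ÷ 1.47566 ≈ 15.620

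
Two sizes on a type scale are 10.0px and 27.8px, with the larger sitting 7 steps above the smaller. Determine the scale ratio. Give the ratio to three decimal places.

1.157

The ratio satisfies 10.0 × r⁷ = 27.8, so r = (27.8 / 10.0)^(1/7).
r = 2.7800^(1/7) ≈ 1.1573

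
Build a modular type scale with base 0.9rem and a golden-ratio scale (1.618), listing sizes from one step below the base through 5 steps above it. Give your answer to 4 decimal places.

0.5562rem, 0.9000rem, 1.4562rem, 2.3561rem, 3.8122rem, 6.1682rem, 9.9801rem

Step -1: 0.9 ÷ 1.618 = 0.5562
Step 0: 0.9rem
Step 1: 0.9 × 1.618 = 1.4562
Step 2: 0.9 × 1.618² = 2.3561
Step 3: 0.9 × 1.618³ = 3.8122
Step 4: 0.9 × 1.618⁴ = 6.1682
Step 5: 0.9 × 1.618⁵ = 9.9801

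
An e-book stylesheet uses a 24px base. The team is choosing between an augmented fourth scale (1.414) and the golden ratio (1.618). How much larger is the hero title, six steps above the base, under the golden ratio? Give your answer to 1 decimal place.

238.8px

Augmented fourth: 24.0 × 1.414⁶ = 191.826px
Golden ratio: 24.0 × 1.618⁶ = 430.608px
Difference: 430.608 − 191.826 = 238.782px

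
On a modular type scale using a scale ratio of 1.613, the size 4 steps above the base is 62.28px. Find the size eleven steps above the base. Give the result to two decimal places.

1769.25px

62.28 × 1.613⁷ = 62.28 × 28.40799 ≈ 1769.250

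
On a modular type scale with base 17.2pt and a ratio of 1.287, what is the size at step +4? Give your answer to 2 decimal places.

17.2 × 1.287⁴ = 17.2 × 2.74356 ≈ 47.19

47.19pt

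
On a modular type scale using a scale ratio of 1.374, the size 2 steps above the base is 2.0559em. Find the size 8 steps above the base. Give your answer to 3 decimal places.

2.0559 × 1.374⁶ = 2.0559 × 6.72853 ≈ 13.833

13.833em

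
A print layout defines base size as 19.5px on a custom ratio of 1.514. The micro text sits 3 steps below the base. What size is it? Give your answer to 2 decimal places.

19.5 ÷ 1.514³ = 19.5 ÷ 3.47038 ≈ 5.62

5.62px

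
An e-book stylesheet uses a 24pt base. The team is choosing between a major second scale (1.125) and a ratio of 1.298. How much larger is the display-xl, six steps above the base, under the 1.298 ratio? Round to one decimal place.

66.1pt

Major second: 24.0 × 1.125⁶ = 48.655pt
At 1.298: 24.0 × 1.298⁶ = 114.778pt
Difference: 114.778 − 48.655 = 66.123pt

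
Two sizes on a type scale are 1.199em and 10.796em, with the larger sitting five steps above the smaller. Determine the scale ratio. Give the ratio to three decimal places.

r⁵ = 10.796 / 1.199, so r = (10.796/1.199)^(1/5).
r = 9.0042^(1/5) ≈ 1.5520

1.552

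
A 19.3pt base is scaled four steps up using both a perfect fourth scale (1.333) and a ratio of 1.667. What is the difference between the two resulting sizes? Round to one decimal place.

88.1pt

Perfect fourth: 19.3 × 1.333⁴ = 60.937pt
At 1.667: 19.3 × 1.667⁴ = 149.039pt
Difference: 149.039 − 60.937 = 88.102pt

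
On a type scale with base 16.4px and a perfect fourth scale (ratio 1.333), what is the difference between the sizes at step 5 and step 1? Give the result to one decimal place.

47.2px

Step 1: 16.4 × 1.333 = 21.861px
Step 5: 16.4 × 1.333⁵ = 69.023px
Difference: 69.023 − 21.861 = 47.162px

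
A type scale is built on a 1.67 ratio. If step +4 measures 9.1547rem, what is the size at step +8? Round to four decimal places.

71.2049rem

9.1547 × 1.67⁴ = 9.1547 × 7.77796 ≈ 71.2049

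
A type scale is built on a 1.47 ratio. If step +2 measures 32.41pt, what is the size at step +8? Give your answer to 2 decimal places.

32.41 × 1.47⁶ = 32.41 × 10.09030 ≈ 327.027

327.03pt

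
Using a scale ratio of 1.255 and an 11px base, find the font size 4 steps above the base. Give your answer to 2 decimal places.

A modular type scale is a geometric sequence: sizeₙ = base × rⁿ.
11.0 × 1.255⁴ = 11.0 × 2.48070 ≈ 27.29

27.29px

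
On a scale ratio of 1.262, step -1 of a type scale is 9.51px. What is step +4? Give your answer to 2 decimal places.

Moving from step -1 to step +4 is 5 steps up, so multiply by r⁵.
9.51 × 1.262⁵ = 9.51 × 3.20108 ≈ 30.442

30.44px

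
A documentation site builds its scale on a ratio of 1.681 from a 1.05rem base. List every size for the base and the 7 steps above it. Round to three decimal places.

1.050rem, 1.765rem, 2.967rem, 4.988rem, 8.384rem, 14.094rem, 23.692rem, 39.826rem

Step 0: 1.05rem
Step 1: 1.05 × 1.681 = 1.765
Step 2: 1.05 × 1.681² = 2.967
Step 3: 1.05 × 1.681³ = 4.988
Step 4: 1.05 × 1.681⁴ = 8.384
Step 5: 1.05 × 1.681⁵ = 14.094
Step 6: 1.05 × 1.681⁶ = 23.692
Step 7: 1.05 × 1.681⁷ = 39.826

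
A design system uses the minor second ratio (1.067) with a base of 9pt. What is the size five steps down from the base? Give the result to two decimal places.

9.0 ÷ 1.067⁵ = 9.0 ÷ 1.38300 ≈ 6.51

6.51pt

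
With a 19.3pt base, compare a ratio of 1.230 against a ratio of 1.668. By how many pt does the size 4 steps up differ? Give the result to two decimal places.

105.22pt

At 1.230: 19.3 × 1.230⁴ = 44.1751pt
At 1.668: 19.3 × 1.668⁴ = 149.3969pt
Difference: 149.3969 − 44.1751 = 105.2218pt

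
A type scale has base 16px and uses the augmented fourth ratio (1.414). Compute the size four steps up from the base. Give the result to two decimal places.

16.0 × 1.414⁴ = 16.0 × 3.99758 ≈ 63.96

63.96px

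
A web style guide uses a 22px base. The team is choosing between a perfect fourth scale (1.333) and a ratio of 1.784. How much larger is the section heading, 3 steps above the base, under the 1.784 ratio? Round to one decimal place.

72.8px

Perfect fourth: 22.0 × 1.333³ = 52.109px
At 1.784: 22.0 × 1.784³ = 124.913px
Difference: 124.913 − 52.109 = 72.804px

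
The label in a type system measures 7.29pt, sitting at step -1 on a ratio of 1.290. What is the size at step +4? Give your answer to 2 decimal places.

The gap is 4 − (-1) = 5 steps, so the factor is 1.290^5.
7.29 × 1.290⁵ = 7.29 × 3.57231 ≈ 26.042

26.04pt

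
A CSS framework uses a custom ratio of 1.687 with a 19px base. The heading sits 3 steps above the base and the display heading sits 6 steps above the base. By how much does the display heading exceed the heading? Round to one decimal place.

Step 3: 19.0 × 1.687³ = 91.222px
Step 6: 19.0 × 1.687⁶ = 437.970px
Difference: 437.970 − 91.222 = 346.748px

346.7px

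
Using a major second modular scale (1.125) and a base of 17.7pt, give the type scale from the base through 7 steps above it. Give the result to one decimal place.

Step 0: 17.7pt
Step 1: 17.7 × 1.125 = 19.9
Step 2: 17.7 × 1.125² = 22.4
Step 3: 17.7 × 1.125³ = 25.2
Step 4: 17.7 × 1.125⁴ = 28.4
Step 5: 17.7 × 1.125⁵ = 31.9
Step 6: 17.7 × 1.125⁶ = 35.9
Step 7: 17.7 × 1.125⁷ = 40.4

17.7pt, 19.9pt, 22.4pt, 25.2pt, 28.4pt, 31.9pt, 35.9pt, 40.4pt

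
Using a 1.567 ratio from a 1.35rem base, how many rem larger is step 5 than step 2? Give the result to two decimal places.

Step 2: 1.35 × 1.567² = 3.3149rem
Step 5: 1.35 × 1.567⁵ = 12.7549rem
Difference: 12.7549 − 3.3149 = 9.4400rem

9.44rem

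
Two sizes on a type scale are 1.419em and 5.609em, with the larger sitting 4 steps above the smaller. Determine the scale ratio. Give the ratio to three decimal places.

The ratio satisfies 1.419 × r⁴ = 5.609, so r = (5.609 / 1.419)^(1/4).
r = 3.9528^(1/4) ≈ 1.4100

1.410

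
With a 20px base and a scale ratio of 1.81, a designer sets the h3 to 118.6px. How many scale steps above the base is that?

1.81ⁿ = 118.6 / 20 = 5.9300
n = ln(5.9300) / ln(1.81) = 1.7800 / 0.5933 ≈ 3.00

3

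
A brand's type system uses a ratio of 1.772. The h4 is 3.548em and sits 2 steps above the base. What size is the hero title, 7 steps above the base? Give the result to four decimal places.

61.9872em

3.548 × 1.772⁵ = 3.548 × 17.47103 ≈ 61.9872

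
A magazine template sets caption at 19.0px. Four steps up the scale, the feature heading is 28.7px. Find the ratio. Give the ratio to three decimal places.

1.109

r⁴ = 28.7 / 19.0, so r = (28.7/19.0)^(1/4).
r = 1.5105^(1/4) ≈ 1.1086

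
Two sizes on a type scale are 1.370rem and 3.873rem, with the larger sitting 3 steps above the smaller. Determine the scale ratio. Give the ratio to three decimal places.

1.414

The ratio satisfies 1.370 × r³ = 3.873, so r = (3.873 / 1.370)^(1/3).
r = 2.8270^(1/3) ≈ 1.4140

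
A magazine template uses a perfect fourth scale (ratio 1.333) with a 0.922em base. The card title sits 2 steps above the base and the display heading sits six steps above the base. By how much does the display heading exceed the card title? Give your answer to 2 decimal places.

Step 2: 0.922 × 1.333² = 1.6383em
Step 6: 0.922 × 1.333⁶ = 5.1726em
Difference: 5.1726 − 1.6383 = 3.5343em

3.53em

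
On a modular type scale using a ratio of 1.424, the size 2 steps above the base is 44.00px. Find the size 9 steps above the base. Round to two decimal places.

522.42px

44.00 × 1.424⁷ = 44.00 × 11.87326 ≈ 522.423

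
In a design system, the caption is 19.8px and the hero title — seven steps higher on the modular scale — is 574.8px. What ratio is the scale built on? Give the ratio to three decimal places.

The ratio satisfies 19.8 × r⁷ = 574.8, so r = (574.8 / 19.8)^(1/7).
r = 29.0303^(1/7) ≈ 1.6180

1.618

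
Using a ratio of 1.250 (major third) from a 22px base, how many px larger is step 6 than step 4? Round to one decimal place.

Step 4: 22.0 × 1.250⁴ = 53.711px
Step 6: 22.0 × 1.250⁶ = 83.923px
Difference: 83.923 − 53.711 = 30.212px

30.2px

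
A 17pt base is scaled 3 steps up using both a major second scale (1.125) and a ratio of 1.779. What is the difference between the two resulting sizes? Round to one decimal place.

Major second: 17.0 × 1.125³ = 24.205pt
At 1.779: 17.0 × 1.779³ = 95.714pt
Difference: 95.714 − 24.205 = 71.509pt

71.5pt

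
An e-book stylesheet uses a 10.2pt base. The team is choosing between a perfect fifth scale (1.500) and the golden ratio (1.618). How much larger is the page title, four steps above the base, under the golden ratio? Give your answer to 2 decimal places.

Perfect fifth: 10.2 × 1.500⁴ = 51.6375pt
Golden ratio: 10.2 × 1.618⁴ = 69.9060pt
Difference: 69.9060 − 51.6375 = 18.2685pt

18.27pt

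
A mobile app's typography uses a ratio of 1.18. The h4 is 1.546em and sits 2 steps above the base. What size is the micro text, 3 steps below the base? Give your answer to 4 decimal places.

0.6758em

1.546 ÷ 1.18⁵ = 1.546 ÷ 2.28776 ≈ 0.6758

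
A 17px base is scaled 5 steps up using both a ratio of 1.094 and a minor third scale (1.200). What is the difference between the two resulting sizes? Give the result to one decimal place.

15.7px

At 1.094: 17.0 × 1.094⁵ = 26.640px
Minor third: 17.0 × 1.200⁵ = 42.301px
Difference: 42.301 − 26.640 = 15.661px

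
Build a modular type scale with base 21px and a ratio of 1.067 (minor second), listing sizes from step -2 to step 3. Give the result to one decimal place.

18.4px, 19.7px, 21.0px, 22.4px, 23.9px, 25.5px

Step -2: 21.0 ÷ 1.067² = 18.4
Step -1: 21.0 ÷ 1.067 = 19.7
Step 0: 21px
Step 1: 21.0 × 1.067 = 22.4
Step 2: 21.0 × 1.067² = 23.9
Step 3: 21.0 × 1.067³ = 25.5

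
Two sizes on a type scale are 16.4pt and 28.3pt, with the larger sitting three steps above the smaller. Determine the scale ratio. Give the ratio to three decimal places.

r³ = 28.3 / 16.4, so r = (28.3/16.4)^(1/3).
r = 1.7256^(1/3) ≈ 1.1994

1.199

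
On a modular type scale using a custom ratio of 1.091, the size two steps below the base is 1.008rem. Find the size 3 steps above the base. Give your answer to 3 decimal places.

1.008 × 1.091⁵ = 1.008 × 1.54569 ≈ 1.558

1.558rem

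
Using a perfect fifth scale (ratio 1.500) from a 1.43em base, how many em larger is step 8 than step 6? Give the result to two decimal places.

Step 6: 1.43 × 1.500⁶ = 16.2886em
Step 8: 1.43 × 1.500⁸ = 36.6493em
Difference: 36.6493 − 16.2886 = 20.3607em

20.36em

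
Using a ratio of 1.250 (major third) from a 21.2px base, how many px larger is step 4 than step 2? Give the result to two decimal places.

18.63px

Step 2: 21.2 × 1.250² = 33.1250px
Step 4: 21.2 × 1.250⁴ = 51.7578px
Difference: 51.7578 − 33.1250 = 18.6328px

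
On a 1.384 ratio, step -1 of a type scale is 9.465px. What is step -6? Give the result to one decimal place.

1.9px

9.465 ÷ 1.384⁵ = 9.465 ÷ 5.07786 ≈ 1.864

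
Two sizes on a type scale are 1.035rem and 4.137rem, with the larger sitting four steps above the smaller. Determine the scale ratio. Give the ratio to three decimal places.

1.414

The ratio satisfies 1.035 × r⁴ = 4.137, so r = (4.137 / 1.035)^(1/4).
r = 3.9971^(1/4) ≈ 1.4140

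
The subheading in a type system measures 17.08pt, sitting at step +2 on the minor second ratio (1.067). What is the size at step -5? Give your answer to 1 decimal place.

10.8pt

17.08 ÷ 1.067⁷ = 17.08 ÷ 1.57453 ≈ 10.848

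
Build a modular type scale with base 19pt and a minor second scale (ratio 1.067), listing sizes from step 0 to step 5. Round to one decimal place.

19.0pt, 20.3pt, 21.6pt, 23.1pt, 24.6pt, 26.3pt

Step 0: 19pt
Step 1: 19.0 × 1.067 = 20.3
Step 2: 19.0 × 1.067² = 21.6
Step 3: 19.0 × 1.067³ = 23.1
Step 4: 19.0 × 1.067⁴ = 24.6
Step 5: 19.0 × 1.067⁵ = 26.3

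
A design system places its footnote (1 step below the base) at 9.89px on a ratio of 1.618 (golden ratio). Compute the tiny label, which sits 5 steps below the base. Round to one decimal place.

9.89 ÷ 1.618⁴ = 9.89 ÷ 6.85353 ≈ 1.443

1.4px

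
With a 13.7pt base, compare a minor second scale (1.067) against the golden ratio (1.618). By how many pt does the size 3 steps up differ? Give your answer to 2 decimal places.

41.39pt

Minor second: 13.7 × 1.067³ = 16.6423pt
Golden ratio: 13.7 × 1.618³ = 58.0305pt
Difference: 58.0305 − 16.6423 = 41.3882pt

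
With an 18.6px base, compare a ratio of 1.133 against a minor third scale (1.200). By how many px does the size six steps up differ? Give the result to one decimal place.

16.2px

At 1.133: 18.6 × 1.133⁶ = 39.345px
Minor third: 18.6 × 1.200⁶ = 55.539px
Difference: 55.539 − 39.345 = 16.194px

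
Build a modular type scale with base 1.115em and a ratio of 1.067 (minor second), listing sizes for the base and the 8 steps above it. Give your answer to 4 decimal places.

1.1150em, 1.1897em, 1.2694em, 1.3545em, 1.4452em, 1.5420em, 1.6454em, 1.7556em, 1.8732em

Step 0: 1.115em
Step 1: 1.115 × 1.067 = 1.1897
Step 2: 1.115 × 1.067² = 1.2694
Step 3: 1.115 × 1.067³ = 1.3545
Step 4: 1.115 × 1.067⁴ = 1.4452
Step 5: 1.115 × 1.067⁵ = 1.5420
Step 6: 1.115 × 1.067⁶ = 1.6454
Step 7: 1.115 × 1.067⁷ = 1.7556
Step 8: 1.115 × 1.067⁸ = 1.8732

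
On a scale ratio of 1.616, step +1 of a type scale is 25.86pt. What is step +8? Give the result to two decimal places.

25.86 × 1.616⁷ = 25.86 × 28.77991 ≈ 744.249

744.25pt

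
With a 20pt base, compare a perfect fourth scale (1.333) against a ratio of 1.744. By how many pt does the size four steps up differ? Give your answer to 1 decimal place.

121.9pt

Perfect fourth: 20.0 × 1.333⁴ = 63.147pt
At 1.744: 20.0 × 1.744⁴ = 185.019pt
Difference: 185.019 − 63.147 = 121.872pt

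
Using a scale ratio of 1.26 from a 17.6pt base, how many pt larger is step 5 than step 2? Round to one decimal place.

Step 2: 17.6 × 1.26² = 27.942pt
Step 5: 17.6 × 1.26⁵ = 55.894pt
Difference: 55.894 − 27.942 = 27.952pt

28.0pt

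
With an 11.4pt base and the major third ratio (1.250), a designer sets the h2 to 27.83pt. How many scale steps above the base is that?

1.250ⁿ = 27.83 / 11.4 = 2.4412
n = ln(2.4412) / ln(1.250) = 0.8925 / 0.2231 ≈ 4.00

4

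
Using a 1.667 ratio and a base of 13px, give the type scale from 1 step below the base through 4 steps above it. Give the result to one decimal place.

Step -1: 13.0 ÷ 1.667 = 7.8
Step 0: 13px
Step 1: 13.0 × 1.667 = 21.7
Step 2: 13.0 × 1.667² = 36.1
Step 3: 13.0 × 1.667³ = 60.2
Step 4: 13.0 × 1.667⁴ = 100.4

7.8px, 13.0px, 21.7px, 36.1px, 60.2px, 100.4px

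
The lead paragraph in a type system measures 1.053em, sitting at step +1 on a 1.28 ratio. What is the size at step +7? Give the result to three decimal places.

Moving from step +1 to step +7 is 6 steps up, so multiply by r⁶.
1.053 × 1.28⁶ = 1.053 × 4.39805 ≈ 4.631

4.631em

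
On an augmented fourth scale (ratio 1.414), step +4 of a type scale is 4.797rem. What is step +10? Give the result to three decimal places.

38.341rem

Moving from step +4 to step +10 is 6 steps up, so multiply by r⁶.
4.797 × 1.414⁶ = 4.797 × 7.99275 ≈ 38.341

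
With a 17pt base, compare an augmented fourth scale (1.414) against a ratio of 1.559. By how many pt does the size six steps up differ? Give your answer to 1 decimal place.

108.2pt

Augmented fourth: 17.0 × 1.414⁶ = 135.877pt
At 1.559: 17.0 × 1.559⁶ = 244.076pt
Difference: 244.076 − 135.877 = 108.199pt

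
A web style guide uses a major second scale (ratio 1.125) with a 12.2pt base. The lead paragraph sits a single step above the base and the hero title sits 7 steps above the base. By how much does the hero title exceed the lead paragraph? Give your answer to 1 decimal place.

14.1pt

Step 1: 12.2 × 1.125 = 13.725pt
Step 7: 12.2 × 1.125⁷ = 27.825pt
Difference: 27.825 − 13.725 = 14.100pt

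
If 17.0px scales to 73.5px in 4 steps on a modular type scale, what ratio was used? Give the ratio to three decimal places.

r⁴ = 73.5 / 17.0, so r = (73.5/17.0)^(1/4).
r = 4.3235^(1/4) ≈ 1.4420

1.442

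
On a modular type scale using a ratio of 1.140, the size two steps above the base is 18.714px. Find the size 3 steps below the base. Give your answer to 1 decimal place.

The gap is -3 − (2) = -5 steps, so the factor is 1.140^-5.
18.714 ÷ 1.140⁵ = 18.714 ÷ 1.92541 ≈ 9.719

9.7px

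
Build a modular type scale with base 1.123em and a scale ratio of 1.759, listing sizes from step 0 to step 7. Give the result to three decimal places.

1.123em, 1.975em, 3.475em, 6.112em, 10.751em, 18.911em, 33.264em, 58.511em

Step 0: 1.123em
Step 1: 1.123 × 1.759 = 1.975
Step 2: 1.123 × 1.759² = 3.475
Step 3: 1.123 × 1.759³ = 6.112
Step 4: 1.123 × 1.759⁴ = 10.751
Step 5: 1.123 × 1.759⁵ = 18.911
Step 6: 1.123 × 1.759⁶ = 33.264
Step 7: 1.123 × 1.759⁷ = 58.511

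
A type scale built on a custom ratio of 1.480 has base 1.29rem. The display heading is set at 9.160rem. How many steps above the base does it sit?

5

1.480ⁿ = 9.160 / 1.29 = 7.1008
n = ln(7.1008) / ln(1.480) = 1.9602 / 0.3920 ≈ 5.00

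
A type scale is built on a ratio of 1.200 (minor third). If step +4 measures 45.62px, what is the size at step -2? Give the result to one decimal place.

15.3px

45.62 ÷ 1.200⁶ = 45.62 ÷ 2.98598 ≈ 15.278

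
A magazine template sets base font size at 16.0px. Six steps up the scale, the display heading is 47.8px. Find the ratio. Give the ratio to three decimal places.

1.200

The ratio satisfies 16.0 × r⁶ = 47.8, so r = (47.8 / 16.0)^(1/6).
r = 2.9875^(1/6) ≈ 1.2001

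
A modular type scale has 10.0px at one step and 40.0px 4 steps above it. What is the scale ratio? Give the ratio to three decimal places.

1.414

The ratio satisfies 10.0 × r⁴ = 40.0, so r = (40.0 / 10.0)^(1/4).
r = 4.0000^(1/4) ≈ 1.4142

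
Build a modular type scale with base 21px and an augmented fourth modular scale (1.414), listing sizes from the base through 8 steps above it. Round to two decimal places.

Step 0: 21px
Step 1: 21.0 × 1.414 = 29.69
Step 2: 21.0 × 1.414² = 41.99
Step 3: 21.0 × 1.414³ = 59.37
Step 4: 21.0 × 1.414⁴ = 83.95
Step 5: 21.0 × 1.414⁵ = 118.70
Step 6: 21.0 × 1.414⁶ = 167.85
Step 7: 21.0 × 1.414⁷ = 237.34
Step 8: 21.0 × 1.414⁸ = 335.59

21.00px, 29.69px, 41.99px, 59.37px, 83.95px, 118.70px, 167.85px, 237.34px, 335.59px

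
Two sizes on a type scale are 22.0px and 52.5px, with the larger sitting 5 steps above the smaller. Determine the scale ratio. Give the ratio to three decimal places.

The ratio satisfies 22.0 × r⁵ = 52.5, so r = (52.5 / 22.0)^(1/5).
r = 2.3864^(1/5) ≈ 1.1900

1.190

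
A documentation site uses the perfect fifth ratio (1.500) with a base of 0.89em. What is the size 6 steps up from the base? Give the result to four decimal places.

Every step multiplies by the scale ratio.
0.89 × 1.500⁶ = 0.89 × 11.39062 ≈ 10.1377

10.1377em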